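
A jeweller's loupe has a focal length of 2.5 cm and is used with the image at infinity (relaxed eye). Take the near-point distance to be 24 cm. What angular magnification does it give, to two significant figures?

M = D/f = 24/2.5 = 9.600.

9.6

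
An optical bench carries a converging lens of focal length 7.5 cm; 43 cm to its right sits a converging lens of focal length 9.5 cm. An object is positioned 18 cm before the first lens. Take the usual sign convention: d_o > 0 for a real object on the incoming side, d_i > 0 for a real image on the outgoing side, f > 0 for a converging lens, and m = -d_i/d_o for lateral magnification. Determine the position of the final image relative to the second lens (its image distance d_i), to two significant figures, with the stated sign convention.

14 cm

First lens: d_i1 = 1/(1/7.5 - 1/18) = 12.857 cm.
The intermediate image is 12.857 cm to the right of lens 1, so d_o2 = L - d_i1 = 43 - 12.857 = 30.143 cm.
Second lens: d_i2 = 1/(1/9.5 - 1/(30.143)) = 13.872 cm.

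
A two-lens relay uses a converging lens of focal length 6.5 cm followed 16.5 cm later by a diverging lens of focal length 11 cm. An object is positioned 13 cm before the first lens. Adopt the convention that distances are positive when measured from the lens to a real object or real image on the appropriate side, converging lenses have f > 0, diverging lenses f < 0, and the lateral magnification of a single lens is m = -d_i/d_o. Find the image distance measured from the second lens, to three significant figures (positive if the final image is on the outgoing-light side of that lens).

-2.66 cm

Applying the thin-lens equation to the first lens, 1/6.5 = 1/13 + 1/d_i1, which gives d_i1 = 13.000 cm.
That image sits 3.500 cm in front of the second lens, so d_o2 = 3.500 cm.
Applying the thin-lens equation again with f_2 = -11 cm and d_o2 = 3.500 cm gives d_i2 = -2.655 cm.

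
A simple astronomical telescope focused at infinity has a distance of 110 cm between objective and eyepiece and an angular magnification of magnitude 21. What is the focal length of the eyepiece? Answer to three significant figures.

5.00 cm

In normal adjustment the tube length equals f_obj + f_eye and |M| = f_obj/f_eye.
So f_obj = 21 f_eye and 21 f_eye + f_eye = 110 cm, giving f_eye = 110/22 = 5.000 cm and f_obj = 105.000 cm.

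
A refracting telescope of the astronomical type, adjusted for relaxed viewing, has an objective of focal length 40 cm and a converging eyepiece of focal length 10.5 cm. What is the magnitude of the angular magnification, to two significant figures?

|M| = f_obj/|f_eye| = 40/10.5 = 3.810.

3.8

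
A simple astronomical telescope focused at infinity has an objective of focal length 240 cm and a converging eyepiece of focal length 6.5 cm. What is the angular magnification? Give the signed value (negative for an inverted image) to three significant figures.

M = -f_obj/f_eye = -240/(6.5) = -36.923.

-36.9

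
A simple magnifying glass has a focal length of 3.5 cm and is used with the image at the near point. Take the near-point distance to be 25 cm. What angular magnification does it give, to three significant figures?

8.14

M = 1 + D/f = 1 + 25/3.5 = 8.143.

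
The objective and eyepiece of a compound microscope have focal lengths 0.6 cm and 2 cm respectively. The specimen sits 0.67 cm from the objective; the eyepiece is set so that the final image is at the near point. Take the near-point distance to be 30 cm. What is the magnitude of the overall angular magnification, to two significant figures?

Objective: 1/d_i = 1/f_obj - 1/d_o = 1/0.6 - 1/0.67 = 0.17413 cm^-1, so d_i = 5.743 cm.
m_obj = -d_i/d_o = -5.743/0.67 = -8.571.
Eyepiece angular magnification (image at near point): M_eye = 1 + D/f_e = 1 + 30/2 = 16.000.
Overall M = m_obj x M_eye = (-8.571)(16.000) = -137.14.
|M| = 137.14.

140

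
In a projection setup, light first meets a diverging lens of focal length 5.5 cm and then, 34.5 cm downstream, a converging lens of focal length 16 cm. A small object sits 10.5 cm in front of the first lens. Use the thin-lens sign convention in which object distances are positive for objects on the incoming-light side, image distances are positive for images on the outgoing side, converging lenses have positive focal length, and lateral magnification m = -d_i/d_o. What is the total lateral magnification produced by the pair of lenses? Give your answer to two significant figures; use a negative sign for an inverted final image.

Applying the thin-lens equation to the first lens, 1/(-5.5) = 1/10.5 + 1/d_i1, which gives d_i1 = -3.609 cm.
Its lateral magnification is m_1 = -d_i1/d_o1 = -(-3.609)/10.5 = 0.3438.
The intermediate image is virtual, 3.609 cm to the left of lens 1, so d_o2 = L - d_i1 = 34.5 - (-3.609) = 38.109 cm.
Applying the thin-lens equation again with f_2 = 16 cm and d_o2 = 38.109 cm gives d_i2 = 27.579 cm.
m_2 = -(27.579)/(38.109) = -0.7237.
The system's lateral magnification is m_1 m_2 = (0.3438)(-0.7237) = -0.2488.

-0.25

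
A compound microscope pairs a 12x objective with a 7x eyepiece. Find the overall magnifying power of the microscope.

84

The overall magnification of a compound microscope is the product of the objective and eyepiece magnifications:
M = M_obj x M_eye = 12 x 7 = 84.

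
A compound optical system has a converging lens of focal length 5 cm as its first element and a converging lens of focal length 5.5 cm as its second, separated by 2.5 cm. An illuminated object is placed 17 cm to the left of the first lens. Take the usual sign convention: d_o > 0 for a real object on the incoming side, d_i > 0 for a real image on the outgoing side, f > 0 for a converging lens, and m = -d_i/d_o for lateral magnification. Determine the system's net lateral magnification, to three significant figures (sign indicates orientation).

-0.227

Applying the thin-lens equation to the first lens, 1/5 = 1/17 + 1/d_i1, which gives d_i1 = 7.083 cm.
Its lateral magnification is m_1 = -d_i1/d_o1 = -(7.083)/17 = -0.4167.
Since 7.083 cm > 2.5 cm, the first image lies past the second lens and serves as a virtual object: d_o2 = L - d_i1 = -4.583 cm.
Applying the thin-lens equation again with f_2 = 5.5 cm and d_o2 = -4.583 cm gives d_i2 = 2.500 cm.
m_2 = -(2.500)/(-4.583) = 0.5455.
Overall magnification: m = m_1 m_2 = -0.2273.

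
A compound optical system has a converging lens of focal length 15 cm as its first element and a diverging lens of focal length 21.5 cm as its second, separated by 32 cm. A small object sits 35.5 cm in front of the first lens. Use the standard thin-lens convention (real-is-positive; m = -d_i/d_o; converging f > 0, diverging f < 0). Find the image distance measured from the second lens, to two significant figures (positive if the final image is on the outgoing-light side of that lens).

First lens: d_i1 = 1/(1/15 - 1/35.5) = 25.976 cm.
The intermediate image is 25.976 cm to the right of lens 1, so d_o2 = L - d_i1 = 32 - 25.976 = 6.024 cm.
Second lens: d_i2 = 1/(1/(-21.5) - 1/(6.024)) = -4.706 cm.

-4.7 cm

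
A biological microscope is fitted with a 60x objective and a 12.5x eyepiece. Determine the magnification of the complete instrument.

750

The overall magnification of a compound microscope is the product of the objective and eyepiece magnifications:
M = M_obj x M_eye = 60 x 12.5 = 750.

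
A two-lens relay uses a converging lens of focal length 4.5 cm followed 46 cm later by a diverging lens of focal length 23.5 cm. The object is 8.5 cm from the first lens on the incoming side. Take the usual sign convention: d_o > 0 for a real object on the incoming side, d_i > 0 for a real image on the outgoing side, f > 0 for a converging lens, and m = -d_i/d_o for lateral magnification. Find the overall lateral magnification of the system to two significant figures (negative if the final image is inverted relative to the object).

-0.44

Lens 1: 1/d_i1 = 1/f_1 - 1/d_o1 = 1/4.5 - 1/8.5 = 0.10458 cm^-1, so d_i1 = 9.563 cm.
m_1 = -(9.563)/8.5 = -1.1250.
That image sits 36.438 cm in front of the second lens, so d_o2 = 36.438 cm.
Lens 2: 1/d_i2 = 1/f_2 - 1/d_o2 = 1/(-23.5) - 1/(36.438) = -0.07000 cm^-1, so d_i2 = -14.286 cm.
m_2 = -(-14.286)/(36.438) = 0.3921.
Overall magnification: m = m_1 m_2 = -0.4411.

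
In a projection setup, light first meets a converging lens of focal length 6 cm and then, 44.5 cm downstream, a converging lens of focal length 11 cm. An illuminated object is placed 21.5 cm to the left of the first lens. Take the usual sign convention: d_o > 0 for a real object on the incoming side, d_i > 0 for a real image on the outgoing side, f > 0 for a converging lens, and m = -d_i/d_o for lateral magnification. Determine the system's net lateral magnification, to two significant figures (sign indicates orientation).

0.17

Applying the thin-lens equation to the first lens, 1/6 = 1/21.5 + 1/d_i1, which gives d_i1 = 8.323 cm.
Its lateral magnification is m_1 = -d_i1/d_o1 = -(8.323)/21.5 = -0.3871.
Object distance for lens 2: d_o2 = 44.5 - 8.323 = 36.177 cm.
Applying the thin-lens equation again with f_2 = 11 cm and d_o2 = 36.177 cm gives d_i2 = 15.806 cm.
m_2 = -(15.806)/(36.177) = -0.4369.
Overall magnification: m = m_1 m_2 = 0.1691.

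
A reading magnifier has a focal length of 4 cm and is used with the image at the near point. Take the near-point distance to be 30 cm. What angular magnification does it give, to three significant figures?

M = 1 + D/f = 1 + 30/4 = 8.500.

8.50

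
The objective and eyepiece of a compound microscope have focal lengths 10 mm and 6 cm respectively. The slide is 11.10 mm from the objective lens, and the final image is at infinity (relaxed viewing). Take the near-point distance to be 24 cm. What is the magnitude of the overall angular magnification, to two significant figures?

Convert to cm: f_obj = 10 mm = 1 cm; d_o = 11.10 mm = 1.11 cm.
Objective: 1/d_i = 1/f_obj - 1/d_o = 1/1 - 1/1.11 = 0.09910 cm^-1, so d_i = 10.091 cm.
m_obj = -d_i/d_o = -10.091/1.11 = -9.091.
Eyepiece angular magnification (image at infinity): M_eye = D/f_e = 24/6 = 4.000.
Overall M = m_obj x M_eye = (-9.091)(4.000) = -36.36.
|M| = 36.36.

36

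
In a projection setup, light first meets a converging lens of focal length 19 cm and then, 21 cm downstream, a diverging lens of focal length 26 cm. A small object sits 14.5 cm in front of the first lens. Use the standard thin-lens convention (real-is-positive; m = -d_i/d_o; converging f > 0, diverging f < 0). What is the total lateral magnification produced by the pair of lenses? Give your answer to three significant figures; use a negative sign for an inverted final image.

Lens 1: 1/d_i1 = 1/f_1 - 1/d_o1 = 1/19 - 1/14.5 = -0.01633 cm^-1, so d_i1 = -61.222 cm.
m_1 = -(-61.222)/14.5 = 4.2222.
The intermediate image is virtual, 61.222 cm to the left of lens 1, so d_o2 = L - d_i1 = 21 - (-61.222) = 82.222 cm.
Lens 2: 1/d_i2 = 1/f_2 - 1/d_o2 = 1/(-26) - 1/(82.222) = -0.05062 cm^-1, so d_i2 = -19.754 cm.
m_2 = -(-19.754)/(82.222) = 0.2402.
Total m = m_1 x m_2 = (4.2222)(0.2402) = 1.0144.

1.01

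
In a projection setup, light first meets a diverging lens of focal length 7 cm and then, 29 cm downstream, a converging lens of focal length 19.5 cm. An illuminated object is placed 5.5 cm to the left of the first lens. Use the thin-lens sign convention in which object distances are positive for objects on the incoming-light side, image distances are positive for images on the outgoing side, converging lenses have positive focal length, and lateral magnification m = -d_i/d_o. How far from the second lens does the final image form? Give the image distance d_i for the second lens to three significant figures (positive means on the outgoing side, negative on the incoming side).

49.7 cm

Lens 1: 1/d_i1 = 1/f_1 - 1/d_o1 = 1/(-7) - 1/5.5 = -0.32468 cm^-1, so d_i1 = -3.080 cm.
The intermediate image is virtual, 3.080 cm to the left of lens 1, so d_o2 = L - d_i1 = 29 - (-3.080) = 32.080 cm.
Lens 2: 1/d_i2 = 1/f_2 - 1/d_o2 = 1/19.5 - 1/(32.080) = 0.02011 cm^-1, so d_i2 = 49.727 cm.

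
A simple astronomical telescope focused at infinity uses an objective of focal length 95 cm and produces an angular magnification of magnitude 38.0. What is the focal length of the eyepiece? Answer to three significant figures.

2.50 cm

|M| = f_obj/f_eye, so f_eye = f_obj/|M| = 95/38.0 = 2.500 cm.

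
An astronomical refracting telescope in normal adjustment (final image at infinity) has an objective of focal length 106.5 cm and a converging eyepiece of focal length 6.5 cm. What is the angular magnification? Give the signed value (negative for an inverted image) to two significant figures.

M = -f_obj/f_eye = -106.5/(6.5) = -16.385.

-16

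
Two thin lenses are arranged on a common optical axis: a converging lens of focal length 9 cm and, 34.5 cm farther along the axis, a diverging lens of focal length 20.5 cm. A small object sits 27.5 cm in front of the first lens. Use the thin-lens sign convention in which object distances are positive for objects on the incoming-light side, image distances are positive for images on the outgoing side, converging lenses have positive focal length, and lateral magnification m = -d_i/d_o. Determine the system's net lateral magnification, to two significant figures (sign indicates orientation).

-0.24

First lens: d_i1 = 1/(1/9 - 1/27.5) = 13.378 cm.
m_1 = -(13.378)/27.5 = -0.4865.
The intermediate image is 13.378 cm to the right of lens 1, so d_o2 = L - d_i1 = 34.5 - 13.378 = 21.122 cm.
Second lens: d_i2 = 1/(1/(-20.5) - 1/(21.122)) = -10.403 cm.
m_2 = -(-10.403)/(21.122) = 0.4925.
Overall magnification: m = m_1 m_2 = -0.2396.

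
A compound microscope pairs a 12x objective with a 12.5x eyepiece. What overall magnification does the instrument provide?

The overall magnification of a compound microscope is the product of the objective and eyepiece magnifications:
M = M_obj x M_eye = 12 x 12.5 = 150.

150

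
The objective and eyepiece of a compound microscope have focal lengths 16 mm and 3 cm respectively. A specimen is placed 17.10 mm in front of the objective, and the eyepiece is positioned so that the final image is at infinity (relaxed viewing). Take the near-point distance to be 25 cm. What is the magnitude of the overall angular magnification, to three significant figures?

121

Convert to cm: f_obj = 16 mm = 1.6 cm; d_o = 17.10 mm = 1.71 cm.
Objective: 1/d_i = 1/f_obj - 1/d_o = 1/1.6 - 1/1.71 = 0.04020 cm^-1, so d_i = 24.873 cm.
m_obj = -d_i/d_o = -24.873/1.71 = -14.545.
Eyepiece angular magnification (image at infinity): M_eye = D/f_e = 25/3 = 8.333.
Overall M = m_obj x M_eye = (-14.545)(8.333) = -121.21.
|M| = 121.21.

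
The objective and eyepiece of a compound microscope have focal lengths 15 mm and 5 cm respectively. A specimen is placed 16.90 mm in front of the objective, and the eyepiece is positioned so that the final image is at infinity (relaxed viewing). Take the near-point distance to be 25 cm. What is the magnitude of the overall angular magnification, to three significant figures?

Convert to cm: f_obj = 15 mm = 1.5 cm; d_o = 16.90 mm = 1.69 cm.
Objective: 1/d_i = 1/f_obj - 1/d_o = 1/1.5 - 1/1.69 = 0.07495 cm^-1, so d_i = 13.342 cm.
m_obj = -d_i/d_o = -13.342/1.69 = -7.895.
Eyepiece angular magnification (image at infinity): M_eye = D/f_e = 25/5 = 5.000.
Overall M = m_obj x M_eye = (-7.895)(5.000) = -39.47.
|M| = 39.47.

39.5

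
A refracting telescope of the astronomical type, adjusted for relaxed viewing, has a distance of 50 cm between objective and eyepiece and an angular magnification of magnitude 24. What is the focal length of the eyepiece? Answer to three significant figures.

2.00 cm

In normal adjustment the tube length equals f_obj + f_eye and |M| = f_obj/f_eye.
So f_obj = 24 f_eye and 24 f_eye + f_eye = 50 cm, giving f_eye = 50/25 = 2.000 cm and f_obj = 48.000 cm.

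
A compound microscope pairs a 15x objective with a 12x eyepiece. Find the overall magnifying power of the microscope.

The overall magnification of a compound microscope is the product of the objective and eyepiece magnifications:
M = M_obj x M_eye = 15 x 12 = 180.

180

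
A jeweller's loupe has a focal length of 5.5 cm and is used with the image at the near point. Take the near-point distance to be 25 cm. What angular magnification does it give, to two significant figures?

M = 1 + D/f = 1 + 25/5.5 = 5.545.

5.5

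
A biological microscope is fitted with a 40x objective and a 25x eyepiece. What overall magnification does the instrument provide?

1000

The overall magnification of a compound microscope is the product of the objective and eyepiece magnifications:
M = M_obj x M_eye = 40 x 25 = 1000.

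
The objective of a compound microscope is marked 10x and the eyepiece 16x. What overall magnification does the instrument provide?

The overall magnification of a compound microscope is the product of the objective and eyepiece magnifications:
M = M_obj x M_eye = 10 x 16 = 160.

160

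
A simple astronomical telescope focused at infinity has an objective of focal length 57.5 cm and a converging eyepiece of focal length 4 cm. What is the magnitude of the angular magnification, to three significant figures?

14.4

|M| = f_obj/|f_eye| = 57.5/4 = 14.375.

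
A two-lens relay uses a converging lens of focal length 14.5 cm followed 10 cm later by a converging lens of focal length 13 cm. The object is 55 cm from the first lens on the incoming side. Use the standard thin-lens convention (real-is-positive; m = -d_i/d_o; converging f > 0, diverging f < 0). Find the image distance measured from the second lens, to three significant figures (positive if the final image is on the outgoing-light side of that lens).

5.55 cm

First lens: d_i1 = 1/(1/14.5 - 1/55) = 19.691 cm.
Since 19.691 cm > 10 cm, the first image lies past the second lens and serves as a virtual object: d_o2 = L - d_i1 = -9.691 cm.
Second lens: d_i2 = 1/(1/13 - 1/(-9.691)) = 5.552 cm.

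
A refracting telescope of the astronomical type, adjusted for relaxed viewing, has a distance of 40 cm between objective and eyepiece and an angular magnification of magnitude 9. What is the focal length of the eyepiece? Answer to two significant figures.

In normal adjustment the tube length equals f_obj + f_eye and |M| = f_obj/f_eye.
So f_obj = 9 f_eye and 9 f_eye + f_eye = 40 cm, giving f_eye = 40/10 = 4.000 cm and f_obj = 36.000 cm.

4.0 cm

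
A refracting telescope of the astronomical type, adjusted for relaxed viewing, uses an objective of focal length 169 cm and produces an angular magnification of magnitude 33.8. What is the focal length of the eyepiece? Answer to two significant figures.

5.0 cm

|M| = f_obj/f_eye, so f_eye = f_obj/|M| = 169/33.8 = 5.000 cm.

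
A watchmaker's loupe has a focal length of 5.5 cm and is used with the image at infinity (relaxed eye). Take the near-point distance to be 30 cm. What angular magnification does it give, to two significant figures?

5.5

M = D/f = 30/5.5 = 5.455.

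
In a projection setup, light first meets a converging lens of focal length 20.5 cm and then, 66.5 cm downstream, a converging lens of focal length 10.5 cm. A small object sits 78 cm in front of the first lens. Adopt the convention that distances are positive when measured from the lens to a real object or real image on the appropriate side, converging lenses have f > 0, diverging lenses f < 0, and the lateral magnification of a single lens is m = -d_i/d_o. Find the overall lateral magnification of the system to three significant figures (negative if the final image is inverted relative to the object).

0.133

Applying the thin-lens equation to the first lens, 1/20.5 = 1/78 + 1/d_i1, which gives d_i1 = 27.809 cm.
Its lateral magnification is m_1 = -d_i1/d_o1 = -(27.809)/78 = -0.3565.
Object distance for lens 2: d_o2 = 66.5 - 27.809 = 38.691 cm.
Applying the thin-lens equation again with f_2 = 10.5 cm and d_o2 = 38.691 cm gives d_i2 = 14.411 cm.
m_2 = -(14.411)/(38.691) = -0.3725.
Overall magnification: m = m_1 m_2 = 0.1328.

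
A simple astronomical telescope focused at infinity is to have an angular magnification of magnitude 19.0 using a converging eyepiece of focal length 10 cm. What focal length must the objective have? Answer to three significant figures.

190 cm

|M| = f_obj/|f_eye|, so f_obj = |M| x |f_eye| = 19.0 x 10 = 190.000 cm.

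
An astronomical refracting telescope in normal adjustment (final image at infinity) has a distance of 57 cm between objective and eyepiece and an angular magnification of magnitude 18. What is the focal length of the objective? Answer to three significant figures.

In normal adjustment the tube length equals f_obj + f_eye and |M| = f_obj/f_eye.
So f_obj = 18 f_eye and 18 f_eye + f_eye = 57 cm, giving f_eye = 57/19 = 3.000 cm and f_obj = 54.000 cm.

54.0 cm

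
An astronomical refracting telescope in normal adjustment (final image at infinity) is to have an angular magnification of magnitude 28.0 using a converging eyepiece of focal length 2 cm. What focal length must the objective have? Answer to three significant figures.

|M| = f_obj/|f_eye|, so f_obj = |M| x |f_eye| = 28.0 x 2 = 56.000 cm.

56.0 cm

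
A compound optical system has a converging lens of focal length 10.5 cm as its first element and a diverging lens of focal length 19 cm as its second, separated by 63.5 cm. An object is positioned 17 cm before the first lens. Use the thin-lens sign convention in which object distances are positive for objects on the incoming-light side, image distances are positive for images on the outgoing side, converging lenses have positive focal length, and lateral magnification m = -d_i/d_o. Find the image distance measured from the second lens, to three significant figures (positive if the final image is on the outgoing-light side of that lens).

Lens 1: 1/d_i1 = 1/f_1 - 1/d_o1 = 1/10.5 - 1/17 = 0.03641 cm^-1, so d_i1 = 27.462 cm.
Object distance for lens 2: d_o2 = 63.5 - 27.462 = 36.038 cm.
Lens 2: 1/d_i2 = 1/f_2 - 1/d_o2 = 1/(-19) - 1/(36.038) = -0.08038 cm^-1, so d_i2 = -12.441 cm.

-12.4 cm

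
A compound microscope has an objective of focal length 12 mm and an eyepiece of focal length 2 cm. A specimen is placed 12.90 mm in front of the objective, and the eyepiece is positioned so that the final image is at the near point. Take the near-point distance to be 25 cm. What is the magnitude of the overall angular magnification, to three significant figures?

Convert to cm: f_obj = 12 mm = 1.2 cm; d_o = 12.90 mm = 1.29 cm.
Objective: 1/d_i = 1/f_obj - 1/d_o = 1/1.2 - 1/1.29 = 0.05814 cm^-1, so d_i = 17.200 cm.
m_obj = -d_i/d_o = -17.200/1.29 = -13.333.
Eyepiece angular magnification (image at near point): M_eye = 1 + D/f_e = 1 + 25/2 = 13.500.
Overall M = m_obj x M_eye = (-13.333)(13.500) = -180.00.
|M| = 180.00.

180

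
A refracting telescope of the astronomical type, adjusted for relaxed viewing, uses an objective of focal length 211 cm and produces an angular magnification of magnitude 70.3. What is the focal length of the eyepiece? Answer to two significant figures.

|M| = f_obj/f_eye, so f_eye = f_obj/|M| = 211/70.3 = 3.001 cm.

3.0 cm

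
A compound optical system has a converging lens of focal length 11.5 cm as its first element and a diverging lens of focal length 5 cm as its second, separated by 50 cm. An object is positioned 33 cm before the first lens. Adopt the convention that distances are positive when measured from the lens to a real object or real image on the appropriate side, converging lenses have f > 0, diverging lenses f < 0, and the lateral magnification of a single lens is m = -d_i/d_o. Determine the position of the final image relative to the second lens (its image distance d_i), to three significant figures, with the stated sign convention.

-4.33 cm

First lens: d_i1 = 1/(1/11.5 - 1/33) = 17.651 cm.
That image sits 32.349 cm in front of the second lens, so d_o2 = 32.349 cm.
Second lens: d_i2 = 1/(1/(-5) - 1/(32.349)) = -4.331 cm.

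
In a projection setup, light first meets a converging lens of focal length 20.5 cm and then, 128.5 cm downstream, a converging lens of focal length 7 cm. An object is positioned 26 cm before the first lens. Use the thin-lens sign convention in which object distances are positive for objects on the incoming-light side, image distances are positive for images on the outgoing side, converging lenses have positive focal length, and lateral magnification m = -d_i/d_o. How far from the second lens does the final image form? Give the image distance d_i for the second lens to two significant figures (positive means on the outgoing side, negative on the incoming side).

9.0 cm

Applying the thin-lens equation to the first lens, 1/20.5 = 1/26 + 1/d_i1, which gives d_i1 = 96.909 cm.
Object distance for lens 2: d_o2 = 128.5 - 96.909 = 31.591 cm.
Applying the thin-lens equation again with f_2 = 7 cm and d_o2 = 31.591 cm gives d_i2 = 8.993 cm.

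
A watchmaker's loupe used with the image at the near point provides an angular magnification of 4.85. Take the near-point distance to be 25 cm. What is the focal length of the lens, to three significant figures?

6.49 cm

For the image at the near point, M = 1 + D/f.
f = D/(M - 1) = 25/(4.85 - 1) = 6.494 cm.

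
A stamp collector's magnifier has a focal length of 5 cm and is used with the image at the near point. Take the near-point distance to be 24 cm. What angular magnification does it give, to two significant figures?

5.8

M = 1 + D/f = 1 + 24/5 = 5.800.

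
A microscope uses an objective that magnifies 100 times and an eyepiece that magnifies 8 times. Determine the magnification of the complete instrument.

The overall magnification of a compound microscope is the product of the objective and eyepiece magnifications:
M = M_obj x M_eye = 100 x 8 = 800.

800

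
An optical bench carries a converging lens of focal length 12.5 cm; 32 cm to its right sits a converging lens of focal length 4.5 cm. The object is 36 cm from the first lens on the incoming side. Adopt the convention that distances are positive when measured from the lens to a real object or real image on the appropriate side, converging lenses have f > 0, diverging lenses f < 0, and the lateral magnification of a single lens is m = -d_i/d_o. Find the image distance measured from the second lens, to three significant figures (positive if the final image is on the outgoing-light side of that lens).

6.92 cm

Lens 1: 1/d_i1 = 1/f_1 - 1/d_o1 = 1/12.5 - 1/36 = 0.05222 cm^-1, so d_i1 = 19.149 cm.
The intermediate image is 19.149 cm to the right of lens 1, so d_o2 = L - d_i1 = 32 - 19.149 = 12.851 cm.
Lens 2: 1/d_i2 = 1/f_2 - 1/d_o2 = 1/4.5 - 1/(12.851) = 0.14441 cm^-1, so d_i2 = 6.925 cm.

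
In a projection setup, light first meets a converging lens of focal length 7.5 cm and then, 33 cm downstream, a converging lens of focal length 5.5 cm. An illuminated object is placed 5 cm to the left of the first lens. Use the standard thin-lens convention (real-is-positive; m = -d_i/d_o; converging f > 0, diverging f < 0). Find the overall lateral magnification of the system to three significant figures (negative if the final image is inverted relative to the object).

-0.388

First lens: d_i1 = 1/(1/7.5 - 1/5) = -15.000 cm.
m_1 = -(-15.000)/5 = 3.0000.
With d_i1 < 0 the first image is virtual and lies on the object side; the object distance for lens 2 is d_o2 = 33 - (-15.000) = 48.000 cm.
Second lens: d_i2 = 1/(1/5.5 - 1/(48.000)) = 6.212 cm.
m_2 = -(6.212)/(48.000) = -0.1294.
Overall magnification: m = m_1 m_2 = -0.3882.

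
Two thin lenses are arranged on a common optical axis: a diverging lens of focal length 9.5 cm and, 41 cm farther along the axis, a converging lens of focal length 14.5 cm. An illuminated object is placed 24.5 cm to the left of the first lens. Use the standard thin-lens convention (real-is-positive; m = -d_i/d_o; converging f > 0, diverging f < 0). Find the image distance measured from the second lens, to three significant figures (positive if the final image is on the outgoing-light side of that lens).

20.8 cm

First lens: d_i1 = 1/(1/(-9.5) - 1/24.5) = -6.846 cm.
With d_i1 < 0 the first image is virtual and lies on the object side; the object distance for lens 2 is d_o2 = 41 - (-6.846) = 47.846 cm.
Second lens: d_i2 = 1/(1/14.5 - 1/(47.846)) = 20.805 cm.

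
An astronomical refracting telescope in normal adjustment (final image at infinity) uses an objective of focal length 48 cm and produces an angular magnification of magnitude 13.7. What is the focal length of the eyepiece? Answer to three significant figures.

|M| = f_obj/f_eye, so f_eye = f_obj/|M| = 48/13.7 = 3.504 cm.

3.50 cm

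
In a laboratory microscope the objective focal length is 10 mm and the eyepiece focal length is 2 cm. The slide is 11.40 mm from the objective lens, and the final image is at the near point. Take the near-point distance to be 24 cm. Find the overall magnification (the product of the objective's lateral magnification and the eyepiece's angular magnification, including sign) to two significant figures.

Convert to cm: f_obj = 10 mm = 1 cm; d_o = 11.40 mm = 1.14 cm.
Objective: 1/d_i = 1/f_obj - 1/d_o = 1/1 - 1/1.14 = 0.12281 cm^-1, so d_i = 8.143 cm.
m_obj = -d_i/d_o = -8.143/1.14 = -7.143.
Eyepiece angular magnification (image at near point): M_eye = 1 + D/f_e = 1 + 24/2 = 13.000.
Overall M = m_obj x M_eye = (-7.143)(13.000) = -92.86.

-93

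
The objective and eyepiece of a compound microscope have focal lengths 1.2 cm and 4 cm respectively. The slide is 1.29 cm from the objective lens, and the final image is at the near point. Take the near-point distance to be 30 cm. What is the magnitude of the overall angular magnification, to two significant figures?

Objective: 1/d_i = 1/f_obj - 1/d_o = 1/1.2 - 1/1.29 = 0.05814 cm^-1, so d_i = 17.200 cm.
m_obj = -d_i/d_o = -17.200/1.29 = -13.333.
Eyepiece angular magnification (image at near point): M_eye = 1 + D/f_e = 1 + 30/4 = 8.500.
Overall M = m_obj x M_eye = (-13.333)(8.500) = -113.33.
|M| = 113.33.

110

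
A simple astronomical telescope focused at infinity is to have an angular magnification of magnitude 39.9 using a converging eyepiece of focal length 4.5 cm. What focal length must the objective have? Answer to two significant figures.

|M| = f_obj/|f_eye|, so f_obj = |M| x |f_eye| = 39.9 x 4.5 = 179.550 cm.

180 cm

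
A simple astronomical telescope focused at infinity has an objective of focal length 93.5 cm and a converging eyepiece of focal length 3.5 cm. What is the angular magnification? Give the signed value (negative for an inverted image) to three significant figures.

M = -f_obj/f_eye = -93.5/(3.5) = -26.714.

-26.7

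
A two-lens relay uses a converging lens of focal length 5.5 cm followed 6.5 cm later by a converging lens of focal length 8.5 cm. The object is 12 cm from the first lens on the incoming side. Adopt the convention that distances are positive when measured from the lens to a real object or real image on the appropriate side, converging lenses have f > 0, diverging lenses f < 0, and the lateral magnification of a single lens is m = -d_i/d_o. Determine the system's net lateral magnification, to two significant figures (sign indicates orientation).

-0.59

Applying the thin-lens equation to the first lens, 1/5.5 = 1/12 + 1/d_i1, which gives d_i1 = 10.154 cm.
Its lateral magnification is m_1 = -d_i1/d_o1 = -(10.154)/12 = -0.8462.
Since 10.154 cm > 6.5 cm, the first image lies past the second lens and serves as a virtual object: d_o2 = L - d_i1 = -3.654 cm.
Applying the thin-lens equation again with f_2 = 8.5 cm and d_o2 = -3.654 cm gives d_i2 = 2.555 cm.
m_2 = -(2.555)/(-3.654) = 0.6994.
Overall magnification: m = m_1 m_2 = -0.5918.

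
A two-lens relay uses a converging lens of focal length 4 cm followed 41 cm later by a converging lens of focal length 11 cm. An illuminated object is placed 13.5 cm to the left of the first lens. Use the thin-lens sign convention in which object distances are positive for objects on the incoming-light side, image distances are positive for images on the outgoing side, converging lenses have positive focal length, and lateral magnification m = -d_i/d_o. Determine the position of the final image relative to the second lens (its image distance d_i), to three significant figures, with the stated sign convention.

Lens 1: 1/d_i1 = 1/f_1 - 1/d_o1 = 1/4 - 1/13.5 = 0.17593 cm^-1, so d_i1 = 5.684 cm.
That image sits 35.316 cm in front of the second lens, so d_o2 = 35.316 cm.
Lens 2: 1/d_i2 = 1/f_2 - 1/d_o2 = 1/11 - 1/(35.316) = 0.06259 cm^-1, so d_i2 = 15.976 cm.

16.0 cm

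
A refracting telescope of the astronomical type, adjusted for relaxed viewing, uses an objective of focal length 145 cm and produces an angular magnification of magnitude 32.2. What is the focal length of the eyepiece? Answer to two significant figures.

|M| = f_obj/f_eye, so f_eye = f_obj/|M| = 145/32.2 = 4.503 cm.

4.5 cm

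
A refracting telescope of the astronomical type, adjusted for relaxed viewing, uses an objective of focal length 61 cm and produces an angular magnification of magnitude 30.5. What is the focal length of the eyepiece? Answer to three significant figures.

2.00 cm

|M| = f_obj/f_eye, so f_eye = f_obj/|M| = 61/30.5 = 2.000 cm.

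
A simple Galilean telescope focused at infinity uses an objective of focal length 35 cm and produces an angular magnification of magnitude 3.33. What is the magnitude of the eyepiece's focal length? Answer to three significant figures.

|M| = f_obj/|f_eye|, so |f_eye| = f_obj/|M| = 35/3.33 = 10.511 cm.
(The eyepiece is diverging, so its signed focal length is -10.511 cm.)

10.5 cm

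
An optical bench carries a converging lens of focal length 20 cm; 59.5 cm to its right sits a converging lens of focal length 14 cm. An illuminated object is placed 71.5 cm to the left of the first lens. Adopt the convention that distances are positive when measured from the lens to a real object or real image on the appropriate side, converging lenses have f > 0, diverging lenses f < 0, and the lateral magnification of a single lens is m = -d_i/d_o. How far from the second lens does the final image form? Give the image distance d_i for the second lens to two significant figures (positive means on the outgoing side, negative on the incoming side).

25 cm

Lens 1: 1/d_i1 = 1/f_1 - 1/d_o1 = 1/20 - 1/71.5 = 0.03601 cm^-1, so d_i1 = 27.767 cm.
The intermediate image is 27.767 cm to the right of lens 1, so d_o2 = L - d_i1 = 59.5 - 27.767 = 31.733 cm.
Lens 2: 1/d_i2 = 1/f_2 - 1/d_o2 = 1/14 - 1/(31.733) = 0.03992 cm^-1, so d_i2 = 25.053 cm.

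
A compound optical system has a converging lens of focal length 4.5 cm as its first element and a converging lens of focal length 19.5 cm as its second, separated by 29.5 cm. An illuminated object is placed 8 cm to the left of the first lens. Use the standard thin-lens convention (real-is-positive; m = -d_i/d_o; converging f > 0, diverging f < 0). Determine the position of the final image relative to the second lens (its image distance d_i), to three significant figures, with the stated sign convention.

-1310 cm

Lens 1: 1/d_i1 = 1/f_1 - 1/d_o1 = 1/4.5 - 1/8 = 0.09722 cm^-1, so d_i1 = 10.286 cm.
The intermediate image is 10.286 cm to the right of lens 1, so d_o2 = L - d_i1 = 29.5 - 10.286 = 19.214 cm.
Lens 2: 1/d_i2 = 1/f_2 - 1/d_o2 = 1/19.5 - 1/(19.214) = -0.00076 cm^-1, so d_i2 = -1311.375 cm.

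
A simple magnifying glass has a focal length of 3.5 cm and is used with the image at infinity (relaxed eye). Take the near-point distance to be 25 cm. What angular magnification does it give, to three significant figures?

7.14

M = D/f = 25/3.5 = 7.143.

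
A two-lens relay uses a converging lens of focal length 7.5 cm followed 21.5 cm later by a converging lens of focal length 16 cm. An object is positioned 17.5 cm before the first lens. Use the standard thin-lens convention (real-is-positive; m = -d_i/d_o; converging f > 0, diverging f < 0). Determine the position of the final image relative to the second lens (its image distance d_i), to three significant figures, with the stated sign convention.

-17.6 cm

First lens: d_i1 = 1/(1/7.5 - 1/17.5) = 13.125 cm.
Object distance for lens 2: d_o2 = 21.5 - 13.125 = 8.375 cm.
Second lens: d_i2 = 1/(1/16 - 1/(8.375)) = -17.574 cm.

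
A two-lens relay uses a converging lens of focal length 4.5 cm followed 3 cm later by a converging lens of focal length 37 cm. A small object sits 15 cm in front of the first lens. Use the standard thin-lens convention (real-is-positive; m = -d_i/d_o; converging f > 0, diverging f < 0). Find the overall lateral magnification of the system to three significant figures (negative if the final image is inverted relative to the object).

-0.392

First lens: d_i1 = 1/(1/4.5 - 1/15) = 6.429 cm.
m_1 = -(6.429)/15 = -0.4286.
Since 6.429 cm > 3 cm, the first image lies past the second lens and serves as a virtual object: d_o2 = L - d_i1 = -3.429 cm.
Second lens: d_i2 = 1/(1/37 - 1/(-3.429)) = 3.138 cm.
m_2 = -(3.138)/(-3.429) = 0.9152.
The system's lateral magnification is m_1 m_2 = (-0.4286)(0.9152) = -0.3922.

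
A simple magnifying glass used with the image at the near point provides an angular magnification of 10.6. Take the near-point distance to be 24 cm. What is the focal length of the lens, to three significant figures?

2.50 cm

For the image at the near point, M = 1 + D/f.
f = D/(M - 1) = 24/(10.6 - 1) = 2.500 cm.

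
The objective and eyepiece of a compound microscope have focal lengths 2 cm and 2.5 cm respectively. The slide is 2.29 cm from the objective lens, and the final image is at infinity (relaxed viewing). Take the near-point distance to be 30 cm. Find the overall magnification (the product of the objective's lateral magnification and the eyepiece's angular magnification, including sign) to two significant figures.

-83

Objective: 1/d_i = 1/f_obj - 1/d_o = 1/2 - 1/2.29 = 0.06332 cm^-1, so d_i = 15.793 cm.
m_obj = -d_i/d_o = -15.793/2.29 = -6.897.
Eyepiece angular magnification (image at infinity): M_eye = D/f_e = 30/2.5 = 12.000.
Overall M = m_obj x M_eye = (-6.897)(12.000) = -82.76.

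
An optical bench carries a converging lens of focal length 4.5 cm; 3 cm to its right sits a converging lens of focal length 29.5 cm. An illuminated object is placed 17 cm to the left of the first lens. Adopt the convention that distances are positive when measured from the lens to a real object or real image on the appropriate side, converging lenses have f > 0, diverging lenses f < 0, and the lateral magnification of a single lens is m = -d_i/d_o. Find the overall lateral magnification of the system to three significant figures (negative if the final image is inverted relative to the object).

-0.326

Lens 1: 1/d_i1 = 1/f_1 - 1/d_o1 = 1/4.5 - 1/17 = 0.16340 cm^-1, so d_i1 = 6.120 cm.
m_1 = -(6.120)/17 = -0.3600.
Since 6.120 cm > 3 cm, the first image lies past the second lens and serves as a virtual object: d_o2 = L - d_i1 = -3.120 cm.
Lens 2: 1/d_i2 = 1/f_2 - 1/d_o2 = 1/29.5 - 1/(-3.120) = 0.35441 cm^-1, so d_i2 = 2.822 cm.
m_2 = -(2.822)/(-3.120) = 0.9044.
The system's lateral magnification is m_1 m_2 = (-0.3600)(0.9044) = -0.3256.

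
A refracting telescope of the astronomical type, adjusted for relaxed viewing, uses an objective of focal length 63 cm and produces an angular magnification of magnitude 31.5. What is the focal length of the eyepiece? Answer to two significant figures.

|M| = f_obj/f_eye, so f_eye = f_obj/|M| = 63/31.5 = 2.000 cm.

2.0 cm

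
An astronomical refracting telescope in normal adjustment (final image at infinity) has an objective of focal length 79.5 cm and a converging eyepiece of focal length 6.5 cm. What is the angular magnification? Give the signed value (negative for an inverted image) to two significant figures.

-12

M = -f_obj/f_eye = -79.5/(6.5) = -12.231.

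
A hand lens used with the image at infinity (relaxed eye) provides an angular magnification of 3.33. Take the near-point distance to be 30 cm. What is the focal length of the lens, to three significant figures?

9.01 cm

For the image at infinity, M = D/f.
f = D/M = 30/3.33 = 9.009 cm.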